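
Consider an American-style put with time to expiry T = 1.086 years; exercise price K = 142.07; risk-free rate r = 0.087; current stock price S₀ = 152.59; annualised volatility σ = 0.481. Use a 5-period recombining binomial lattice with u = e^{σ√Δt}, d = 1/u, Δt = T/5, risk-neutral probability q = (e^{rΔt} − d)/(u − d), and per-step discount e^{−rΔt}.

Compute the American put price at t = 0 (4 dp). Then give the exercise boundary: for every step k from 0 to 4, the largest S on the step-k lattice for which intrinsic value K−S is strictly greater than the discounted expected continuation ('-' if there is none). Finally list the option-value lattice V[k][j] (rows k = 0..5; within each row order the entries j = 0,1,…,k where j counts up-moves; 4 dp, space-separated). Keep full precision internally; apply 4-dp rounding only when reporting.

price = 19.9162
boundary = - - - 77.8862 97.4576
tree:
19.9162
30.6143 9.4002
45.3905 16.2116 2.5762
64.1838 27.3253 5.1116 0.0000
79.8249 44.6124 10.1420 0.0000 0.0000
92.3249 64.1838 20.1231 0.0000 0.0000 0.0000

params: Δt=0.21720 u=1.25128 d=0.79918 q=0.48639 e^(-rΔt)=0.98128
t_5 payoffs: 92.3249 64.1838 20.1231 0.0000 0.0000 0.0000
t_4: node(4,0) S=62.2451 payoff=79.8249 vs cont=77.1655 → 79.8249 [stop]  node(4,1) S=97.4576 payoff=44.6124 vs cont=41.9530 → 44.6124 [stop]  node(4,2) S=152.5900 payoff=0.0000 vs cont=10.1420 → 10.1420 [wait]  node(4,3) S=238.9112 payoff=0.0000 vs cont=0.0000 → 0.0000 [wait]  node(4,4) S=374.0649 payoff=0.0000 vs cont=0.0000 → 0.0000 [wait]  ⇒ S*(4)=97.4576
t_3: node(3,0) S=77.8862 payoff=64.1838 vs cont=61.5244 → 64.1838 [stop]  node(3,1) S=121.9469 payoff=20.1231 vs cont=27.3253 → 27.3253 [wait]  node(3,2) S=190.9331 payoff=0.0000 vs cont=5.1116 → 5.1116 [wait]  node(3,3) S=298.9453 payoff=0.0000 vs cont=0.0000 → 0.0000 [wait]  ⇒ S*(3)=77.8862
t_2: node(2,0) S=97.4576 payoff=44.6124 vs cont=45.3905 → 45.3905 [wait]  node(2,1) S=152.5900 payoff=0.0000 vs cont=16.2116 → 16.2116 [wait]  node(2,2) S=238.9112 payoff=0.0000 vs cont=2.5762 → 2.5762 [wait]  ⇒ S*(2)=-
t_1: node(1,0) S=121.9469 payoff=20.1231 vs cont=30.6143 → 30.6143 [wait]  node(1,1) S=190.9331 payoff=0.0000 vs cont=9.4002 → 9.4002 [wait]  ⇒ S*(1)=-
t_0: node(0,0) S=152.5900 payoff=0.0000 vs cont=19.9162 → 19.9162 [wait]  ⇒ S*(0)=-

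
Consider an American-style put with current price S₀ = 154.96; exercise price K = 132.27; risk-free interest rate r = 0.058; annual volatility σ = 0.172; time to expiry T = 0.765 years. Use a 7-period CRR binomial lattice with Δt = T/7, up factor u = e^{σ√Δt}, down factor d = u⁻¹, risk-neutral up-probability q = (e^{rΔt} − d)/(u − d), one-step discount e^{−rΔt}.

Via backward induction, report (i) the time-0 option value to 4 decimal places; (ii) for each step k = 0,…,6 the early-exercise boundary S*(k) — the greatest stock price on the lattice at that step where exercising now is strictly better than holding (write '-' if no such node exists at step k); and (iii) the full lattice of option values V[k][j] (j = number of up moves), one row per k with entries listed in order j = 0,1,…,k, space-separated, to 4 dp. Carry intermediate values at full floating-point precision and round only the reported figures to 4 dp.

price = 0.9098
boundary = - - - - - 116.6135 123.4363
tree:
0.9098
1.6927 0.2581
3.0911 0.5293 0.0316
5.5104 1.0803 0.0693 0.0000
9.5086 2.1921 0.1522 0.0000 0.0000
15.6565 4.4182 0.3343 0.0000 0.0000 0.0000
22.1022 8.8337 0.7340 0.0000 0.0000 0.0000 0.0000
28.1916 15.6565 1.6117 0.0000 0.0000 0.0000 0.0000 0.0000

params: Δt=0.10929 u=1.05851 d=0.94473 q=0.54167 e^(-rΔt)=0.99368
t_7 payoffs: 28.1916 15.6565 1.6117 0.0000 0.0000 0.0000 0.0000 0.0000
t_6: node(6,0) S=110.1678 payoff=22.1022 vs cont=21.2665 → 22.1022 [stop]  node(6,1) S=123.4363 payoff=8.8337 vs cont=7.9979 → 8.8337 [stop]  node(6,2) S=138.3029 payoff=0.0000 vs cont=0.7340 → 0.7340 [wait]  node(6,3) S=154.9600 payoff=0.0000 vs cont=0.0000 → 0.0000 [wait]  node(6,4) S=173.6233 payoff=0.0000 vs cont=0.0000 → 0.0000 [wait]  node(6,5) S=194.5343 payoff=0.0000 vs cont=0.0000 → 0.0000 [wait]  node(6,6) S=217.9639 payoff=0.0000 vs cont=0.0000 → 0.0000 [wait]  ⇒ S*(6)=123.4363
t_5: node(5,0) S=116.6135 payoff=15.6565 vs cont=14.8208 → 15.6565 [stop]  node(5,1) S=130.6583 payoff=1.6117 vs cont=4.4182 → 4.4182 [wait]  node(5,2) S=146.3947 payoff=0.0000 vs cont=0.3343 → 0.3343 [wait]  node(5,3) S=164.0264 payoff=0.0000 vs cont=0.0000 → 0.0000 [wait]  node(5,4) S=183.7816 payoff=0.0000 vs cont=0.0000 → 0.0000 [wait]  node(5,5) S=205.9162 payoff=0.0000 vs cont=0.0000 → 0.0000 [wait]  ⇒ S*(5)=116.6135
t_4: node(4,0) S=123.4363 payoff=8.8337 vs cont=9.5086 → 9.5086 [wait]  node(4,1) S=138.3029 payoff=0.0000 vs cont=2.1921 → 2.1921 [wait]  node(4,2) S=154.9600 payoff=0.0000 vs cont=0.1522 → 0.1522 [wait]  node(4,3) S=173.6233 payoff=0.0000 vs cont=0.0000 → 0.0000 [wait]  node(4,4) S=194.5343 payoff=0.0000 vs cont=0.0000 → 0.0000 [wait]  ⇒ S*(4)=-
t_3: node(3,0) S=130.6583 payoff=1.6117 vs cont=5.5104 → 5.5104 [wait]  node(3,1) S=146.3947 payoff=0.0000 vs cont=1.0803 → 1.0803 [wait]  node(3,2) S=164.0264 payoff=0.0000 vs cont=0.0693 → 0.0693 [wait]  node(3,3) S=183.7816 payoff=0.0000 vs cont=0.0000 → 0.0000 [wait]  ⇒ S*(3)=-
t_2: node(2,0) S=138.3029 payoff=0.0000 vs cont=3.0911 → 3.0911 [wait]  node(2,1) S=154.9600 payoff=0.0000 vs cont=0.5293 → 0.5293 [wait]  node(2,2) S=173.6233 payoff=0.0000 vs cont=0.0316 → 0.0316 [wait]  ⇒ S*(2)=-
t_1: node(1,0) S=146.3947 payoff=0.0000 vs cont=1.6927 → 1.6927 [wait]  node(1,1) S=164.0264 payoff=0.0000 vs cont=0.2581 → 0.2581 [wait]  ⇒ S*(1)=-
t_0: node(0,0) S=154.9600 payoff=0.0000 vs cont=0.9098 → 0.9098 [wait]  ⇒ S*(0)=-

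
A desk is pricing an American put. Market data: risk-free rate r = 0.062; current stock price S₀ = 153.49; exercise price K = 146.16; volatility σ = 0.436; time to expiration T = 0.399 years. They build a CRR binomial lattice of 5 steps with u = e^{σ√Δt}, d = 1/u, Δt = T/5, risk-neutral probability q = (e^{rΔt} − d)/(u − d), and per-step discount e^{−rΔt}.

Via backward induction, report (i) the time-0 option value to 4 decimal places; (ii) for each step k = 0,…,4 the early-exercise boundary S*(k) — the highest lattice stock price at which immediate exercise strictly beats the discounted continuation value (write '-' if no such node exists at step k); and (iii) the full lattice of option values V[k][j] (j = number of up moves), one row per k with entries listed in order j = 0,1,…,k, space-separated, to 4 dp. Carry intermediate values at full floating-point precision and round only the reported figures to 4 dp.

price = 12.2297
boundary = - - - 106.0743 119.9776
tree:
12.2297
18.8549 5.4396
28.1074 9.3901 1.3720
40.0857 15.8918 2.7001 0.0000
52.3778 26.1824 5.3136 0.0000 0.0000
63.2455 40.0857 10.4568 0.0000 0.0000 0.0000

Δt=0.07980  u=1.13107  d=0.88412  q=0.48933  discount=0.99506
step 5 (expiry): payoffs max(K−S,0) = 63.2455 40.0857 10.4568 0.0000 0.0000 0.0000
step 4: (k=4,j=0): S=93.7822, (K−S)⁺=52.3778, hold=51.6565 ⇒ V=52.3778 exercise | (k=4,j=1): S=119.9776, (K−S)⁺=26.1824, hold=25.4610 ⇒ V=26.1824 exercise | (k=4,j=2): S=153.4900, (K−S)⁺=0.0000, hold=5.3136 ⇒ V=5.3136 continue | (k=4,j=3): S=196.3632, (K−S)⁺=0.0000, hold=0.0000 ⇒ V=0.0000 continue | (k=4,j=4): S=251.2117, (K−S)⁺=0.0000, hold=0.0000 ⇒ V=0.0000 continue  boundary S*=119.9776
step 3: (k=3,j=0): S=106.0743, (K−S)⁺=40.0857, hold=39.3643 ⇒ V=40.0857 exercise | (k=3,j=1): S=135.7032, (K−S)⁺=10.4568, hold=15.8918 ⇒ V=15.8918 continue | (k=3,j=2): S=173.6081, (K−S)⁺=0.0000, hold=2.7001 ⇒ V=2.7001 continue | (k=3,j=3): S=222.1007, (K−S)⁺=0.0000, hold=0.0000 ⇒ V=0.0000 continue  boundary S*=106.0743
step 2: (k=2,j=0): S=119.9776, (K−S)⁺=26.1824, hold=28.1074 ⇒ V=28.1074 continue | (k=2,j=1): S=153.4900, (K−S)⁺=0.0000, hold=9.3901 ⇒ V=9.3901 continue | (k=2,j=2): S=196.3632, (K−S)⁺=0.0000, hold=1.3720 ⇒ V=1.3720 continue  boundary S*=-
step 1: (k=1,j=0): S=135.7032, (K−S)⁺=10.4568, hold=18.8549 ⇒ V=18.8549 continue | (k=1,j=1): S=173.6081, (K−S)⁺=0.0000, hold=5.4396 ⇒ V=5.4396 continue  boundary S*=-
step 0: (k=0,j=0): S=153.4900, (K−S)⁺=0.0000, hold=12.2297 ⇒ V=12.2297 continue  boundary S*=-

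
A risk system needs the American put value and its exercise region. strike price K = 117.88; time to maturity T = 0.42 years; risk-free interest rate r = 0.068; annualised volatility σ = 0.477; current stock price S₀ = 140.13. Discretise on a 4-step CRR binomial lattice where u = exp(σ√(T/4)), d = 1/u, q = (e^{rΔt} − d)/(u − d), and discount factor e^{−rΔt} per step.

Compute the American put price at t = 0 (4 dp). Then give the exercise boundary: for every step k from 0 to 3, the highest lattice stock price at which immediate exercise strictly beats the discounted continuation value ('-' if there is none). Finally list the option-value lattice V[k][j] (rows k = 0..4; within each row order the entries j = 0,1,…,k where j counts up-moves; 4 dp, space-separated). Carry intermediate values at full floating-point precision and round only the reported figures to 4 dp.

Δt=0.10500, u=1.16715, d=0.85679, q=0.48452, disc=e^(-rΔt)=0.99289
k=4 terminal: V=max(K-S,0) → 42.3668 15.0128 0.0000 0.0000 0.0000
k=3: j=0 S=88.1353 intr=29.7447 cont=28.9060 V=29.7447[EX]; j=1 S=120.0616 intr=0.0000 cont=7.6837 V=7.6837[hold]; j=2 S=163.5529 intr=0.0000 cont=0.0000 V=0.0000[hold]; j=3 S=222.7985 intr=0.0000 cont=0.0000 V=0.0000[hold]  S*(3)=88.1353
k=2: j=0 S=102.8672 intr=15.0128 cont=18.9200 V=18.9200[hold]; j=1 S=140.1300 intr=0.0000 cont=3.9326 V=3.9326[hold]; j=2 S=190.8909 intr=0.0000 cont=0.0000 V=0.0000[hold]  S*(2)=-
k=1: j=0 S=120.0616 intr=0.0000 cont=11.5753 V=11.5753[hold]; j=1 S=163.5529 intr=0.0000 cont=2.0127 V=2.0127[hold]  S*(1)=-
k=0: j=0 S=140.1300 intr=0.0000 cont=6.8926 V=6.8926[hold]  S*(0)=-

price = 6.8926
boundary = - - - 88.1353
tree:
6.8926
11.5753 2.0127
18.9200 3.9326 0.0000
29.7447 7.6837 0.0000 0.0000
42.3668 15.0128 0.0000 0.0000 0.0000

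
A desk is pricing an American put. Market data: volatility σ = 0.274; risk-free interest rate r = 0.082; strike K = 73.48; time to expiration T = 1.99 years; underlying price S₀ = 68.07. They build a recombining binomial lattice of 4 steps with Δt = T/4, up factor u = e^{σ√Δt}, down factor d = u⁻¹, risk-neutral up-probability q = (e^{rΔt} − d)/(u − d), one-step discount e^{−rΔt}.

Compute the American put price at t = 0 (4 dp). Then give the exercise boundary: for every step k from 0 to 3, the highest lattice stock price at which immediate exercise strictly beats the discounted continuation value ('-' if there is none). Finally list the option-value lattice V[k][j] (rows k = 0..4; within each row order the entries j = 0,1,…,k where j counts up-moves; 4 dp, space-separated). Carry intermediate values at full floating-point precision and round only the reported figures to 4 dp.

Δt=0.49750, u=1.21320, d=0.82427, q=0.55889, disc=e^(-rΔt)=0.96003
k=4 terminal: V=max(K-S,0) → 42.0587 27.2323 5.4100 0.0000 0.0000
k=3: j=0 S=38.1204 intr=35.3596 cont=32.4223 V=35.3596[EX]; j=1 S=56.1078 intr=17.3722 cont=14.4349 V=17.3722[EX]; j=2 S=82.5826 intr=0.0000 cont=2.2910 V=2.2910[hold]; j=3 S=121.5497 intr=0.0000 cont=0.0000 V=0.0000[hold]  S*(3)=56.1078
k=2: j=0 S=46.2477 intr=27.2323 cont=24.2950 V=27.2323[EX]; j=1 S=68.0700 intr=5.4100 cont=8.5859 V=8.5859[hold]; j=2 S=100.1893 intr=0.0000 cont=0.9702 V=0.9702[hold]  S*(2)=46.2477
k=1: j=0 S=56.1078 intr=17.3722 cont=16.1390 V=17.3722[EX]; j=1 S=82.5826 intr=0.0000 cont=4.1565 V=4.1565[hold]  S*(1)=56.1078
k=0: j=0 S=68.0700 intr=5.4100 cont=9.5869 V=9.5869[hold]  S*(0)=-

price = 9.5869
boundary = - 56.1078 46.2477 56.1078
tree:
9.5869
17.3722 4.1565
27.2323 8.5859 0.9702
35.3596 17.3722 2.2910 0.0000
42.0587 27.2323 5.4100 0.0000 0.0000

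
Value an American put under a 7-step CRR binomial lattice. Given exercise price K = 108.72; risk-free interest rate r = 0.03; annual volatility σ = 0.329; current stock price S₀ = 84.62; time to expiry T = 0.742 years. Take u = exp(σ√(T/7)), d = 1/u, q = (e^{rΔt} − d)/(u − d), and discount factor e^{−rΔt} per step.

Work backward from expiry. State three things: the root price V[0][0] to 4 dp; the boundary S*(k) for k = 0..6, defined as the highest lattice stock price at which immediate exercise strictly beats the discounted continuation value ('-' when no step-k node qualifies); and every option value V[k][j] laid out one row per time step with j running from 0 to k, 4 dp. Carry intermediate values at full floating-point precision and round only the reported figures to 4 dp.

price = 25.7745
boundary = - - 68.3022 76.0245 68.3022 76.0245 84.6200
tree:
25.7745
32.8392 18.5330
40.4178 25.1049 11.7613
47.3558 32.6955 17.3076 6.0209
53.5890 40.4178 24.4230 9.9578 1.9311
59.1891 47.3558 32.6955 15.9060 3.7842 0.0000
64.2203 53.5890 40.4178 24.1000 7.4159 0.0000 0.0000
68.7404 59.1891 47.3558 32.6955 14.5327 0.0000 0.0000 0.0000

Δt=0.10600  u=1.11306  d=0.89842  q=0.48809  discount=0.99683
step 7 (expiry): payoffs max(K−S,0) = 68.7404 59.1891 47.3558 32.6955 14.5327 0.0000 0.0000 0.0000
step 6: (k=6,j=0): S=44.4997, (K−S)⁺=64.2203, hold=63.8751 ⇒ V=64.2203 exercise | (k=6,j=1): S=55.1310, (K−S)⁺=53.5890, hold=53.2438 ⇒ V=53.5890 exercise | (k=6,j=2): S=68.3022, (K−S)⁺=40.4178, hold=40.0727 ⇒ V=40.4178 exercise | (k=6,j=3): S=84.6200, (K−S)⁺=24.1000, hold=23.7548 ⇒ V=24.1000 exercise | (k=6,j=4): S=104.8363, (K−S)⁺=3.8837, hold=7.4159 ⇒ V=7.4159 continue | (k=6,j=5): S=129.8824, (K−S)⁺=0.0000, hold=0.0000 ⇒ V=0.0000 continue | (k=6,j=6): S=160.9121, (K−S)⁺=0.0000, hold=0.0000 ⇒ V=0.0000 continue  boundary S*=84.6200
step 5: (k=5,j=0): S=49.5309, (K−S)⁺=59.1891, hold=58.8439 ⇒ V=59.1891 exercise | (k=5,j=1): S=61.3642, (K−S)⁺=47.3558, hold=47.0106 ⇒ V=47.3558 exercise | (k=5,j=2): S=76.0245, (K−S)⁺=32.6955, hold=32.3503 ⇒ V=32.6955 exercise | (k=5,j=3): S=94.1873, (K−S)⁺=14.5327, hold=15.9060 ⇒ V=15.9060 continue | (k=5,j=4): S=116.6893, (K−S)⁺=0.0000, hold=3.7842 ⇒ V=3.7842 continue | (k=5,j=5): S=144.5671, (K−S)⁺=0.0000, hold=0.0000 ⇒ V=0.0000 continue  boundary S*=76.0245
step 4: (k=4,j=0): S=55.1310, (K−S)⁺=53.5890, hold=53.2438 ⇒ V=53.5890 exercise | (k=4,j=1): S=68.3022, (K−S)⁺=40.4178, hold=40.0727 ⇒ V=40.4178 exercise | (k=4,j=2): S=84.6200, (K−S)⁺=24.1000, hold=24.4230 ⇒ V=24.4230 continue | (k=4,j=3): S=104.8363, (K−S)⁺=3.8837, hold=9.9578 ⇒ V=9.9578 continue | (k=4,j=4): S=129.8824, (K−S)⁺=0.0000, hold=1.9311 ⇒ V=1.9311 continue  boundary S*=68.3022
step 3: (k=3,j=0): S=61.3642, (K−S)⁺=47.3558, hold=47.0106 ⇒ V=47.3558 exercise | (k=3,j=1): S=76.0245, (K−S)⁺=32.6955, hold=32.5074 ⇒ V=32.6955 exercise | (k=3,j=2): S=94.1873, (K−S)⁺=14.5327, hold=17.3076 ⇒ V=17.3076 continue | (k=3,j=3): S=116.6893, (K−S)⁺=0.0000, hold=6.0209 ⇒ V=6.0209 continue  boundary S*=76.0245
step 2: (k=2,j=0): S=68.3022, (K−S)⁺=40.4178, hold=40.0727 ⇒ V=40.4178 exercise | (k=2,j=1): S=84.6200, (K−S)⁺=24.1000, hold=25.1049 ⇒ V=25.1049 continue | (k=2,j=2): S=104.8363, (K−S)⁺=3.8837, hold=11.7613 ⇒ V=11.7613 continue  boundary S*=68.3022
step 1: (k=1,j=0): S=76.0245, (K−S)⁺=32.6955, hold=32.8392 ⇒ V=32.8392 continue | (k=1,j=1): S=94.1873, (K−S)⁺=14.5327, hold=18.5330 ⇒ V=18.5330 continue  boundary S*=-
step 0: (k=0,j=0): S=84.6200, (K−S)⁺=24.1000, hold=25.7745 ⇒ V=25.7745 continue  boundary S*=-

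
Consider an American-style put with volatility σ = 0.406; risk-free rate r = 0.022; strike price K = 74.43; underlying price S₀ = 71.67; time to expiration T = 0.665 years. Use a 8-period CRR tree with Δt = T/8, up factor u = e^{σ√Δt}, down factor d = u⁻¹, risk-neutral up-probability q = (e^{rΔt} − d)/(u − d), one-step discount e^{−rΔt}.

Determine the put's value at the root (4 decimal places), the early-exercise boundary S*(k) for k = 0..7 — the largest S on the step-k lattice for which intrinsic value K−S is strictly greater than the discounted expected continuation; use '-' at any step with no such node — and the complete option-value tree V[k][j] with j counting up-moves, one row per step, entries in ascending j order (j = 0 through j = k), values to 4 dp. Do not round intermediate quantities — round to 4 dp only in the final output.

Δt=0.08313  u=1.12418  d=0.88954  q=0.47857  discount=0.99817
step 8 (expiry): payoffs max(K−S,0) = 46.3340 38.9227 29.5564 17.7194 2.7600 0.0000 0.0000 0.0000 0.0000
step 7: (k=7,j=0): S=31.5850, (K−S)⁺=42.8450, hold=42.7090 ⇒ V=42.8450 exercise | (k=7,j=1): S=39.9167, (K−S)⁺=34.5133, hold=34.3773 ⇒ V=34.5133 exercise | (k=7,j=2): S=50.4461, (K−S)⁺=23.9839, hold=23.8479 ⇒ V=23.9839 exercise | (k=7,j=3): S=63.7530, (K−S)⁺=10.6770, hold=10.5410 ⇒ V=10.6770 exercise | (k=7,j=4): S=80.5701, (K−S)⁺=0.0000, hold=1.4365 ⇒ V=1.4365 continue | (k=7,j=5): S=101.8233, (K−S)⁺=0.0000, hold=0.0000 ⇒ V=0.0000 continue | (k=7,j=6): S=128.6827, (K−S)⁺=0.0000, hold=0.0000 ⇒ V=0.0000 continue | (k=7,j=7): S=162.6273, (K−S)⁺=0.0000, hold=0.0000 ⇒ V=0.0000 continue  boundary S*=63.7530
step 6: (k=6,j=0): S=35.5073, (K−S)⁺=38.9227, hold=38.7867 ⇒ V=38.9227 exercise | (k=6,j=1): S=44.8736, (K−S)⁺=29.5564, hold=29.4204 ⇒ V=29.5564 exercise | (k=6,j=2): S=56.7106, (K−S)⁺=17.7194, hold=17.5834 ⇒ V=17.7194 exercise | (k=6,j=3): S=71.6700, (K−S)⁺=2.7600, hold=6.2433 ⇒ V=6.2433 continue | (k=6,j=4): S=90.5755, (K−S)⁺=0.0000, hold=0.7477 ⇒ V=0.7477 continue | (k=6,j=5): S=114.4679, (K−S)⁺=0.0000, hold=0.0000 ⇒ V=0.0000 continue | (k=6,j=6): S=144.6628, (K−S)⁺=0.0000, hold=0.0000 ⇒ V=0.0000 continue  boundary S*=56.7106
step 5: (k=5,j=0): S=39.9167, (K−S)⁺=34.5133, hold=34.3773 ⇒ V=34.5133 exercise | (k=5,j=1): S=50.4461, (K−S)⁺=23.9839, hold=23.8479 ⇒ V=23.9839 exercise | (k=5,j=2): S=63.7530, (K−S)⁺=10.6770, hold=12.2050 ⇒ V=12.2050 continue | (k=5,j=3): S=80.5701, (K−S)⁺=0.0000, hold=3.6067 ⇒ V=3.6067 continue | (k=5,j=4): S=101.8233, (K−S)⁺=0.0000, hold=0.3891 ⇒ V=0.3891 continue | (k=5,j=5): S=128.6827, (K−S)⁺=0.0000, hold=0.0000 ⇒ V=0.0000 continue  boundary S*=50.4461
step 4: (k=4,j=0): S=44.8736, (K−S)⁺=29.5564, hold=29.4204 ⇒ V=29.5564 exercise | (k=4,j=1): S=56.7106, (K−S)⁺=17.7194, hold=18.3133 ⇒ V=18.3133 continue | (k=4,j=2): S=71.6700, (K−S)⁺=2.7600, hold=8.0753 ⇒ V=8.0753 continue | (k=4,j=3): S=90.5755, (K−S)⁺=0.0000, hold=2.0631 ⇒ V=2.0631 continue | (k=4,j=4): S=114.4679, (K−S)⁺=0.0000, hold=0.2025 ⇒ V=0.2025 continue  boundary S*=44.8736
step 3: (k=3,j=0): S=50.4461, (K−S)⁺=23.9839, hold=24.1316 ⇒ V=24.1316 continue | (k=3,j=1): S=63.7530, (K−S)⁺=10.6770, hold=13.3892 ⇒ V=13.3892 continue | (k=3,j=2): S=80.5701, (K−S)⁺=0.0000, hold=5.1885 ⇒ V=5.1885 continue | (k=3,j=3): S=101.8233, (K−S)⁺=0.0000, hold=1.1705 ⇒ V=1.1705 continue  boundary S*=-
step 2: (k=2,j=0): S=56.7106, (K−S)⁺=17.7194, hold=18.9559 ⇒ V=18.9559 continue | (k=2,j=1): S=71.6700, (K−S)⁺=2.7600, hold=9.4473 ⇒ V=9.4473 continue | (k=2,j=2): S=90.5755, (K−S)⁺=0.0000, hold=3.2597 ⇒ V=3.2597 continue  boundary S*=-
step 1: (k=1,j=0): S=63.7530, (K−S)⁺=10.6770, hold=14.3791 ⇒ V=14.3791 continue | (k=1,j=1): S=80.5701, (K−S)⁺=0.0000, hold=6.4742 ⇒ V=6.4742 continue  boundary S*=-
step 0: (k=0,j=0): S=71.6700, (K−S)⁺=2.7600, hold=10.5767 ⇒ V=10.5767 continue  boundary S*=-

price = 10.5767
boundary = - - - - 44.8736 50.4461 56.7106 63.7530
tree:
10.5767
14.3791 6.4742
18.9559 9.4473 3.2597
24.1316 13.3892 5.1885 1.1705
29.5564 18.3133 8.0753 2.0631 0.2025
34.5133 23.9839 12.2050 3.6067 0.3891 0.0000
38.9227 29.5564 17.7194 6.2433 0.7477 0.0000 0.0000
42.8450 34.5133 23.9839 10.6770 1.4365 0.0000 0.0000 0.0000
46.3340 38.9227 29.5564 17.7194 2.7600 0.0000 0.0000 0.0000 0.0000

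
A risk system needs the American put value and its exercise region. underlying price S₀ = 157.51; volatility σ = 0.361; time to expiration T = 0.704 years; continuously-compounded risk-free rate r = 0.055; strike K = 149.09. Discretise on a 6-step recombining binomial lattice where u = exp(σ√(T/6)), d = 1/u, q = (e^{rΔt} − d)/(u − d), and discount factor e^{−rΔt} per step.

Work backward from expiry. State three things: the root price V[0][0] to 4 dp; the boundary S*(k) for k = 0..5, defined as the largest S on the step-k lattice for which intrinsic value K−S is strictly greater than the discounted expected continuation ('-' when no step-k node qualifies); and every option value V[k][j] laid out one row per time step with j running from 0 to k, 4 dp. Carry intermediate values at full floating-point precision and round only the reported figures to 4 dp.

price = 12.4650
boundary = - - - 108.6920 96.0493 108.6920
tree:
12.4650
19.1598 5.8043
28.4376 9.9541 1.6506
40.3980 16.6189 3.2912 0.0000
53.0407 26.6988 6.5624 0.0000 0.0000
64.2128 40.3980 13.0851 0.0000 0.0000 0.0000
74.0855 53.0407 26.0911 0.0000 0.0000 0.0000 0.0000

Δt=0.11733  u=1.13163  d=0.88368  q=0.49524  discount=0.99357
step 6 (expiry): payoffs max(K−S,0) = 74.0855 53.0407 26.0911 0.0000 0.0000 0.0000 0.0000
step 5: (k=5,j=0): S=84.8772, (K−S)⁺=64.2128, hold=63.2538 ⇒ V=64.2128 exercise | (k=5,j=1): S=108.6920, (K−S)⁺=40.3980, hold=39.4389 ⇒ V=40.3980 exercise | (k=5,j=2): S=139.1889, (K−S)⁺=9.9011, hold=13.0851 ⇒ V=13.0851 continue | (k=5,j=3): S=178.2426, (K−S)⁺=0.0000, hold=0.0000 ⇒ V=0.0000 continue | (k=5,j=4): S=228.2541, (K−S)⁺=0.0000, hold=0.0000 ⇒ V=0.0000 continue | (k=5,j=5): S=292.2977, (K−S)⁺=0.0000, hold=0.0000 ⇒ V=0.0000 continue  boundary S*=108.6920
step 4: (k=4,j=0): S=96.0493, (K−S)⁺=53.0407, hold=52.0816 ⇒ V=53.0407 exercise | (k=4,j=1): S=122.9989, (K−S)⁺=26.0911, hold=26.6988 ⇒ V=26.6988 continue | (k=4,j=2): S=157.5100, (K−S)⁺=0.0000, hold=6.5624 ⇒ V=6.5624 continue | (k=4,j=3): S=201.7042, (K−S)⁺=0.0000, hold=0.0000 ⇒ V=0.0000 continue | (k=4,j=4): S=258.2985, (K−S)⁺=0.0000, hold=0.0000 ⇒ V=0.0000 continue  boundary S*=96.0493
step 3: (k=3,j=0): S=108.6920, (K−S)⁺=40.3980, hold=39.7379 ⇒ V=40.3980 exercise | (k=3,j=1): S=139.1889, (K−S)⁺=9.9011, hold=16.6189 ⇒ V=16.6189 continue | (k=3,j=2): S=178.2426, (K−S)⁺=0.0000, hold=3.2912 ⇒ V=3.2912 continue | (k=3,j=3): S=228.2541, (K−S)⁺=0.0000, hold=0.0000 ⇒ V=0.0000 continue  boundary S*=108.6920
step 2: (k=2,j=0): S=122.9989, (K−S)⁺=26.0911, hold=28.4376 ⇒ V=28.4376 continue | (k=2,j=1): S=157.5100, (K−S)⁺=0.0000, hold=9.9541 ⇒ V=9.9541 continue | (k=2,j=2): S=201.7042, (K−S)⁺=0.0000, hold=1.6506 ⇒ V=1.6506 continue  boundary S*=-
step 1: (k=1,j=0): S=139.1889, (K−S)⁺=9.9011, hold=19.1598 ⇒ V=19.1598 continue | (k=1,j=1): S=178.2426, (K−S)⁺=0.0000, hold=5.8043 ⇒ V=5.8043 continue  boundary S*=-
step 0: (k=0,j=0): S=157.5100, (K−S)⁺=0.0000, hold=12.4650 ⇒ V=12.4650 continue  boundary S*=-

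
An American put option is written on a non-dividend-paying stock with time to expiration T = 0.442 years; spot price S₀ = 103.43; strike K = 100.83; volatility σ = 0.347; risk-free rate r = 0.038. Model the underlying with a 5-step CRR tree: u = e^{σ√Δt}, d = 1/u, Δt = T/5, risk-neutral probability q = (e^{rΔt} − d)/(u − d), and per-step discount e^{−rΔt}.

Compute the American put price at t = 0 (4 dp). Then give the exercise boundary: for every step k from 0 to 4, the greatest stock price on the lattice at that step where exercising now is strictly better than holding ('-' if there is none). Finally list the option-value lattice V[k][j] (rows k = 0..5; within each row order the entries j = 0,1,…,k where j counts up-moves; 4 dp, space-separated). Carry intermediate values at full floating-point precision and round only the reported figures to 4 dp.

params: Δt=0.08840 u=1.10868 d=0.90197 q=0.49051 e^(-rΔt)=0.99665
t_5 payoffs: 39.0832 24.9325 7.5389 0.0000 0.0000 0.0000
t_4: node(4,0) S=68.4575 payoff=32.3725 vs cont=32.0344 → 32.3725 [stop]  node(4,1) S=84.1461 payoff=16.6839 vs cont=16.3458 → 16.6839 [stop]  node(4,2) S=103.4300 payoff=0.0000 vs cont=3.8281 → 3.8281 [wait]  node(4,3) S=127.1333 payoff=0.0000 vs cont=0.0000 → 0.0000 [wait]  node(4,4) S=156.2687 payoff=0.0000 vs cont=0.0000 → 0.0000 [wait]  ⇒ S*(4)=84.1461
t_3: node(3,0) S=75.8975 payoff=24.9325 vs cont=24.5944 → 24.9325 [stop]  node(3,1) S=93.2911 payoff=7.5389 vs cont=10.3433 → 10.3433 [wait]  node(3,2) S=114.6708 payoff=0.0000 vs cont=1.9439 → 1.9439 [wait]  node(3,3) S=140.9502 payoff=0.0000 vs cont=0.0000 → 0.0000 [wait]  ⇒ S*(3)=75.8975
t_2: node(2,0) S=84.1461 payoff=16.6839 vs cont=17.7167 → 17.7167 [wait]  node(2,1) S=103.4300 payoff=0.0000 vs cont=6.2024 → 6.2024 [wait]  node(2,2) S=127.1333 payoff=0.0000 vs cont=0.9871 → 0.9871 [wait]  ⇒ S*(2)=-
t_1: node(1,0) S=93.2911 payoff=7.5389 vs cont=12.0284 → 12.0284 [wait]  node(1,1) S=114.6708 payoff=0.0000 vs cont=3.6320 → 3.6320 [wait]  ⇒ S*(1)=-
t_0: node(0,0) S=103.4300 payoff=0.0000 vs cont=7.8834 → 7.8834 [wait]  ⇒ S*(0)=-

price = 7.8834
boundary = - - - 75.8975 84.1461
tree:
7.8834
12.0284 3.6320
17.7167 6.2024 0.9871
24.9325 10.3433 1.9439 0.0000
32.3725 16.6839 3.8281 0.0000 0.0000
39.0832 24.9325 7.5389 0.0000 0.0000 0.0000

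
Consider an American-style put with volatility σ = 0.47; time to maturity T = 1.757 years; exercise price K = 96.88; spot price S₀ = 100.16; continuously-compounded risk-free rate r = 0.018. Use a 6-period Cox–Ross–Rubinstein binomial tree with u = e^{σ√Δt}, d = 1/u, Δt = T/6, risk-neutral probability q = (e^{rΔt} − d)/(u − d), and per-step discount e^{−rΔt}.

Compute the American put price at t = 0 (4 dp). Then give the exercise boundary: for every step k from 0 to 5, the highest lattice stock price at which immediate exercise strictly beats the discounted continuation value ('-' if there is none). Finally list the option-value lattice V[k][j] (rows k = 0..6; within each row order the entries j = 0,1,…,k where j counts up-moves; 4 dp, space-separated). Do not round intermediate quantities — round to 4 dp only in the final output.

price = 20.4706
boundary = - - - 46.7008 60.2255 46.7008
tree:
20.4706
28.6647 10.5768
38.7603 16.5157 3.3555
50.1792 25.0938 6.1003 0.0000
60.6668 36.6545 11.0903 0.0000 0.0000
68.7991 50.1792 20.1621 0.0000 0.0000 0.0000
75.1052 60.6668 36.6545 0.0000 0.0000 0.0000 0.0000

Δt=0.29283  u=1.28961  d=0.77543  q=0.44703  discount=0.99474
step 6 (expiry): payoffs max(K−S,0) = 75.1052 60.6668 36.6545 0.0000 0.0000 0.0000 0.0000
step 5: (k=5,j=0): S=28.0809, (K−S)⁺=68.7991, hold=68.2898 ⇒ V=68.7991 exercise | (k=5,j=1): S=46.7008, (K−S)⁺=50.1792, hold=49.6699 ⇒ V=50.1792 exercise | (k=5,j=2): S=77.6672, (K−S)⁺=19.2128, hold=20.1621 ⇒ V=20.1621 continue | (k=5,j=3): S=129.1669, (K−S)⁺=0.0000, hold=0.0000 ⇒ V=0.0000 continue | (k=5,j=4): S=214.8150, (K−S)⁺=0.0000, hold=0.0000 ⇒ V=0.0000 continue | (k=5,j=5): S=357.2550, (K−S)⁺=0.0000, hold=0.0000 ⇒ V=0.0000 continue  boundary S*=46.7008
step 4: (k=4,j=0): S=36.2132, (K−S)⁺=60.6668, hold=60.1575 ⇒ V=60.6668 exercise | (k=4,j=1): S=60.2255, (K−S)⁺=36.6545, hold=36.5673 ⇒ V=36.6545 exercise | (k=4,j=2): S=100.1600, (K−S)⁺=0.0000, hold=11.0903 ⇒ V=11.0903 continue | (k=4,j=3): S=166.5743, (K−S)⁺=0.0000, hold=0.0000 ⇒ V=0.0000 continue | (k=4,j=4): S=277.0266, (K−S)⁺=0.0000, hold=0.0000 ⇒ V=0.0000 continue  boundary S*=60.2255
step 3: (k=3,j=0): S=46.7008, (K−S)⁺=50.1792, hold=49.6699 ⇒ V=50.1792 exercise | (k=3,j=1): S=77.6672, (K−S)⁺=19.2128, hold=25.0938 ⇒ V=25.0938 continue | (k=3,j=2): S=129.1669, (K−S)⁺=0.0000, hold=6.1003 ⇒ V=6.1003 continue | (k=3,j=3): S=214.8150, (K−S)⁺=0.0000, hold=0.0000 ⇒ V=0.0000 continue  boundary S*=46.7008
step 2: (k=2,j=0): S=60.2255, (K−S)⁺=36.6545, hold=38.7603 ⇒ V=38.7603 continue | (k=2,j=1): S=100.1600, (K−S)⁺=0.0000, hold=16.5157 ⇒ V=16.5157 continue | (k=2,j=2): S=166.5743, (K−S)⁺=0.0000, hold=3.3555 ⇒ V=3.3555 continue  boundary S*=-
step 1: (k=1,j=0): S=77.6672, (K−S)⁺=19.2128, hold=28.6647 ⇒ V=28.6647 continue | (k=1,j=1): S=129.1669, (K−S)⁺=0.0000, hold=10.5768 ⇒ V=10.5768 continue  boundary S*=-
step 0: (k=0,j=0): S=100.1600, (K−S)⁺=0.0000, hold=20.4706 ⇒ V=20.4706 continue  boundary S*=-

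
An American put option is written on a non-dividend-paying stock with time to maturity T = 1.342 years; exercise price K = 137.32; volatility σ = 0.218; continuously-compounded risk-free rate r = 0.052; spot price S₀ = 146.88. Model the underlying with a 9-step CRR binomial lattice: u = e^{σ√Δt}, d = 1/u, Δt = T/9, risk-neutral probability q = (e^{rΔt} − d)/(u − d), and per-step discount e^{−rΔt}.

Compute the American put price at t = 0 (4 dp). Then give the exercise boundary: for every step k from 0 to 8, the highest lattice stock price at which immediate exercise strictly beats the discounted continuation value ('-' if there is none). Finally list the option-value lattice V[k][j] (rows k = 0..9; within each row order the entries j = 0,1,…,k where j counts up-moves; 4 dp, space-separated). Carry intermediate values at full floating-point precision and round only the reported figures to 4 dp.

price = 7.0057
boundary = - - - - 104.8881 114.0999 104.8881 114.0999 124.1208
tree:
7.0057
10.7866 3.6908
16.1322 6.1128 1.5554
23.3247 9.8676 2.8083 0.4456
32.4319 15.4354 4.9793 0.8867 0.0534
40.9000 23.2201 8.6250 1.7566 0.1133 0.0000
48.6845 32.4319 14.4759 3.4622 0.2404 0.0000 0.0000
55.8404 40.9000 23.2201 6.7836 0.5103 0.0000 0.0000 0.0000
62.4186 48.6845 32.4319 13.1992 1.0829 0.0000 0.0000 0.0000 0.0000
68.4658 55.8404 40.9000 23.2201 2.2983 0.0000 0.0000 0.0000 0.0000 0.0000

Δt=0.14911, u=1.08783, d=0.91927, q=0.52515, disc=e^(-rΔt)=0.99228
k=9 terminal: V=max(K-S,0) → 68.4658 55.8404 40.9000 23.2201 2.2983 0.0000 0.0000 0.0000 0.0000 0.0000
k=8: j=0 S=74.9014 intr=62.4186 cont=61.3580 V=62.4186[EX]; j=1 S=88.6355 intr=48.6845 cont=47.6238 V=48.6845[EX]; j=2 S=104.8881 intr=32.4319 cont=31.3713 V=32.4319[EX]; j=3 S=124.1208 intr=13.1992 cont=12.1386 V=13.1992[EX]; j=4 S=146.8800 intr=0.0000 cont=1.0829 V=1.0829[hold]; j=5 S=173.8125 intr=0.0000 cont=0.0000 V=0.0000[hold]; j=6 S=205.6834 intr=0.0000 cont=0.0000 V=0.0000[hold]; j=7 S=243.3982 intr=0.0000 cont=0.0000 V=0.0000[hold]; j=8 S=288.0286 intr=0.0000 cont=0.0000 V=0.0000[hold]  S*(8)=124.1208
k=7: j=0 S=81.4796 intr=55.8404 cont=54.7798 V=55.8404[EX]; j=1 S=96.4200 intr=40.9000 cont=39.8394 V=40.9000[EX]; j=2 S=114.0999 intr=23.2201 cont=22.1595 V=23.2201[EX]; j=3 S=135.0217 intr=2.2983 cont=6.7836 V=6.7836[hold]; j=4 S=159.7798 intr=0.0000 cont=0.5103 V=0.5103[hold]; j=5 S=189.0776 intr=0.0000 cont=0.0000 V=0.0000[hold]; j=6 S=223.7476 intr=0.0000 cont=0.0000 V=0.0000[hold]; j=7 S=264.7747 intr=0.0000 cont=0.0000 V=0.0000[hold]  S*(7)=114.0999
k=6: j=0 S=88.6355 intr=48.6845 cont=47.6238 V=48.6845[EX]; j=1 S=104.8881 intr=32.4319 cont=31.3713 V=32.4319[EX]; j=2 S=124.1208 intr=13.1992 cont=14.4759 V=14.4759[hold]; j=3 S=146.8800 intr=0.0000 cont=3.4622 V=3.4622[hold]; j=4 S=173.8125 intr=0.0000 cont=0.2404 V=0.2404[hold]; j=5 S=205.6834 intr=0.0000 cont=0.0000 V=0.0000[hold]; j=6 S=243.3982 intr=0.0000 cont=0.0000 V=0.0000[hold]  S*(6)=104.8881
k=5: j=0 S=96.4200 intr=40.9000 cont=39.8394 V=40.9000[EX]; j=1 S=114.0999 intr=23.2201 cont=22.8247 V=23.2201[EX]; j=2 S=135.0217 intr=2.2983 cont=8.6250 V=8.6250[hold]; j=3 S=159.7798 intr=0.0000 cont=1.7566 V=1.7566[hold]; j=4 S=189.0776 intr=0.0000 cont=0.1133 V=0.1133[hold]; j=5 S=223.7476 intr=0.0000 cont=0.0000 V=0.0000[hold]  S*(5)=114.0999
k=4: j=0 S=104.8881 intr=32.4319 cont=31.3713 V=32.4319[EX]; j=1 S=124.1208 intr=13.1992 cont=15.4354 V=15.4354[hold]; j=2 S=146.8800 intr=0.0000 cont=4.9793 V=4.9793[hold]; j=3 S=173.8125 intr=0.0000 cont=0.8867 V=0.8867[hold]; j=4 S=205.6834 intr=0.0000 cont=0.0534 V=0.0534[hold]  S*(4)=104.8881
k=3: j=0 S=114.0999 intr=23.2201 cont=23.3247 V=23.3247[hold]; j=1 S=135.0217 intr=2.2983 cont=9.8676 V=9.8676[hold]; j=2 S=159.7798 intr=0.0000 cont=2.8083 V=2.8083[hold]; j=3 S=189.0776 intr=0.0000 cont=0.4456 V=0.4456[hold]  S*(3)=-
k=2: j=0 S=124.1208 intr=13.1992 cont=16.1322 V=16.1322[hold]; j=1 S=146.8800 intr=0.0000 cont=6.1128 V=6.1128[hold]; j=2 S=173.8125 intr=0.0000 cont=1.5554 V=1.5554[hold]  S*(2)=-
k=1: j=0 S=135.0217 intr=2.2983 cont=10.7866 V=10.7866[hold]; j=1 S=159.7798 intr=0.0000 cont=3.6908 V=3.6908[hold]  S*(1)=-
k=0: j=0 S=146.8800 intr=0.0000 cont=7.0057 V=7.0057[hold]  S*(0)=-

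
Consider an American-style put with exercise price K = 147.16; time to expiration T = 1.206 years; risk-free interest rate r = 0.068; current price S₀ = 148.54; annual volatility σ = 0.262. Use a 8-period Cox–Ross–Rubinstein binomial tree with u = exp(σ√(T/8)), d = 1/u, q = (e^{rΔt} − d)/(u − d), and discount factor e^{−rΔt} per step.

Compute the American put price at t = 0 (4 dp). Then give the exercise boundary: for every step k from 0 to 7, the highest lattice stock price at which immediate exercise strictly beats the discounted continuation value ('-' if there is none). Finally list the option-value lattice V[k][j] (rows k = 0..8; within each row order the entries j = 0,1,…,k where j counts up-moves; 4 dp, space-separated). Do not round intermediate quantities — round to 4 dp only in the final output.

price = 11.5951
boundary = - - - 109.4730 121.1953 109.4730 121.1953 134.1728
tree:
11.5951
17.7991 6.2129
26.4122 10.3601 2.5848
37.6870 16.7354 4.7986 0.6338
48.2755 25.9647 8.7184 1.3484 0.0000
57.8399 37.6870 15.3765 2.8690 0.0000 0.0000
66.4792 48.2755 25.9647 6.1041 0.0000 0.0000 0.0000
74.2828 57.8399 37.6870 12.9872 0.0000 0.0000 0.0000 0.0000
81.3317 66.4792 48.2755 25.9647 0.0000 0.0000 0.0000 0.0000 0.0000

params: Δt=0.15075 u=1.10708 d=0.90328 q=0.52515 e^(-rΔt)=0.98980
t_8 payoffs: 81.3317 66.4792 48.2755 25.9647 0.0000 0.0000 0.0000 0.0000 0.0000
t_7: node(7,0) S=72.8772 payoff=74.2828 vs cont=72.7820 → 74.2828 [stop]  node(7,1) S=89.3201 payoff=57.8399 vs cont=56.3391 → 57.8399 [stop]  node(7,2) S=109.4730 payoff=37.6870 vs cont=36.1862 → 37.6870 [stop]  node(7,3) S=134.1728 payoff=12.9872 vs cont=12.2037 → 12.9872 [stop]  node(7,4) S=164.4456 payoff=0.0000 vs cont=0.0000 → 0.0000 [wait]  node(7,5) S=201.5487 payoff=0.0000 vs cont=0.0000 → 0.0000 [wait]  node(7,6) S=247.0231 payoff=0.0000 vs cont=0.0000 → 0.0000 [wait]  node(7,7) S=302.7577 payoff=0.0000 vs cont=0.0000 → 0.0000 [wait]  ⇒ S*(7)=134.1728
t_6: node(6,0) S=80.6808 payoff=66.4792 vs cont=64.9783 → 66.4792 [stop]  node(6,1) S=98.8845 payoff=48.2755 vs cont=46.7747 → 48.2755 [stop]  node(6,2) S=121.1953 payoff=25.9647 vs cont=24.4639 → 25.9647 [stop]  node(6,3) S=148.5400 payoff=0.0000 vs cont=6.1041 → 6.1041 [wait]  node(6,4) S=182.0544 payoff=0.0000 vs cont=0.0000 → 0.0000 [wait]  node(6,5) S=223.1304 payoff=0.0000 vs cont=0.0000 → 0.0000 [wait]  node(6,6) S=273.4742 payoff=0.0000 vs cont=0.0000 → 0.0000 [wait]  ⇒ S*(6)=121.1953
t_5: node(5,0) S=89.3201 payoff=57.8399 vs cont=56.3391 → 57.8399 [stop]  node(5,1) S=109.4730 payoff=37.6870 vs cont=36.1862 → 37.6870 [stop]  node(5,2) S=134.1728 payoff=12.9872 vs cont=15.3765 → 15.3765 [wait]  node(5,3) S=164.4456 payoff=0.0000 vs cont=2.8690 → 2.8690 [wait]  node(5,4) S=201.5487 payoff=0.0000 vs cont=0.0000 → 0.0000 [wait]  node(5,5) S=247.0231 payoff=0.0000 vs cont=0.0000 → 0.0000 [wait]  ⇒ S*(5)=109.4730
t_4: node(4,0) S=98.8845 payoff=48.2755 vs cont=46.7747 → 48.2755 [stop]  node(4,1) S=121.1953 payoff=25.9647 vs cont=25.7058 → 25.9647 [stop]  node(4,2) S=148.5400 payoff=0.0000 vs cont=8.7184 → 8.7184 [wait]  node(4,3) S=182.0544 payoff=0.0000 vs cont=1.3484 → 1.3484 [wait]  node(4,4) S=223.1304 payoff=0.0000 vs cont=0.0000 → 0.0000 [wait]  ⇒ S*(4)=121.1953
t_3: node(3,0) S=109.4730 payoff=37.6870 vs cont=36.1862 → 37.6870 [stop]  node(3,1) S=134.1728 payoff=12.9872 vs cont=16.7354 → 16.7354 [wait]  node(3,2) S=164.4456 payoff=0.0000 vs cont=4.7986 → 4.7986 [wait]  node(3,3) S=201.5487 payoff=0.0000 vs cont=0.6338 → 0.6338 [wait]  ⇒ S*(3)=109.4730
t_2: node(2,0) S=121.1953 payoff=25.9647 vs cont=26.4122 → 26.4122 [wait]  node(2,1) S=148.5400 payoff=0.0000 vs cont=10.3601 → 10.3601 [wait]  node(2,2) S=182.0544 payoff=0.0000 vs cont=2.5848 → 2.5848 [wait]  ⇒ S*(2)=-
t_1: node(1,0) S=134.1728 payoff=12.9872 vs cont=17.7991 → 17.7991 [wait]  node(1,1) S=164.4456 payoff=0.0000 vs cont=6.2129 → 6.2129 [wait]  ⇒ S*(1)=-
t_0: node(0,0) S=148.5400 payoff=0.0000 vs cont=11.5951 → 11.5951 [wait]  ⇒ S*(0)=-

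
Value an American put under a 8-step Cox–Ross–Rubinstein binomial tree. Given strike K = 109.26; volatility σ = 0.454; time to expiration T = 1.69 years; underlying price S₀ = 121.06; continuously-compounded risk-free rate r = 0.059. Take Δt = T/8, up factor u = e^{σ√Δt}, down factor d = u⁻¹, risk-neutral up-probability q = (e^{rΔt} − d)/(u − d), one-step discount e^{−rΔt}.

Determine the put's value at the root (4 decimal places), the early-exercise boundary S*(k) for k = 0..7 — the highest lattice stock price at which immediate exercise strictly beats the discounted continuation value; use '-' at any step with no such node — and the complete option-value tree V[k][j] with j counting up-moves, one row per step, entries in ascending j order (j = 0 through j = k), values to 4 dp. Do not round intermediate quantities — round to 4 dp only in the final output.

Δt=0.21125, u=1.23203, d=0.81167, q=0.47786, disc=e^(-rΔt)=0.98761
k=8 terminal: V=max(K-S,0) → 86.4557 74.6451 56.7178 29.5056 0.0000 0.0000 0.0000 0.0000 0.0000
k=7: j=0 S=28.0957 intr=81.1643 cont=79.8110 V=81.1643[EX]; j=1 S=42.6467 intr=66.6133 cont=65.2599 V=66.6133[EX]; j=2 S=64.7339 intr=44.5261 cont=43.1728 V=44.5261[EX]; j=3 S=98.2602 intr=10.9998 cont=15.2153 V=15.2153[hold]; j=4 S=149.1501 intr=0.0000 cont=0.0000 V=0.0000[hold]; j=5 S=226.3965 intr=0.0000 cont=0.0000 V=0.0000[hold]; j=6 S=343.6495 intr=0.0000 cont=0.0000 V=0.0000[hold]; j=7 S=521.6291 intr=0.0000 cont=0.0000 V=0.0000[hold]  S*(7)=64.7339
k=6: j=0 S=34.6149 intr=74.6451 cont=73.2918 V=74.6451[EX]; j=1 S=52.5422 intr=56.7178 cont=55.3644 V=56.7178[EX]; j=2 S=79.7544 intr=29.5056 cont=30.1417 V=30.1417[hold]; j=3 S=121.0600 intr=0.0000 cont=7.8462 V=7.8462[hold]; j=4 S=183.7582 intr=0.0000 cont=0.0000 V=0.0000[hold]; j=5 S=278.9284 intr=0.0000 cont=0.0000 V=0.0000[hold]; j=6 S=423.3882 intr=0.0000 cont=0.0000 V=0.0000[hold]  S*(6)=52.5422
k=5: j=0 S=42.6467 intr=66.6133 cont=65.2599 V=66.6133[EX]; j=1 S=64.7339 intr=44.5261 cont=43.4730 V=44.5261[EX]; j=2 S=98.2602 intr=10.9998 cont=19.2463 V=19.2463[hold]; j=3 S=149.1501 intr=0.0000 cont=4.0461 V=4.0461[hold]; j=4 S=226.3965 intr=0.0000 cont=0.0000 V=0.0000[hold]; j=5 S=343.6495 intr=0.0000 cont=0.0000 V=0.0000[hold]  S*(5)=64.7339
k=4: j=0 S=52.5422 intr=56.7178 cont=55.3644 V=56.7178[EX]; j=1 S=79.7544 intr=29.5056 cont=32.0441 V=32.0441[hold]; j=2 S=121.0600 intr=0.0000 cont=11.8343 V=11.8343[hold]; j=3 S=183.7582 intr=0.0000 cont=2.0865 V=2.0865[hold]; j=4 S=278.9284 intr=0.0000 cont=0.0000 V=0.0000[hold]  S*(4)=52.5422
k=3: j=0 S=64.7339 intr=44.5261 cont=44.3708 V=44.5261[EX]; j=1 S=98.2602 intr=10.9998 cont=22.1094 V=22.1094[hold]; j=2 S=149.1501 intr=0.0000 cont=7.0874 V=7.0874[hold]; j=3 S=226.3965 intr=0.0000 cont=1.0759 V=1.0759[hold]  S*(3)=64.7339
k=2: j=0 S=79.7544 intr=29.5056 cont=33.3953 V=33.3953[hold]; j=1 S=121.0600 intr=0.0000 cont=14.7461 V=14.7461[hold]; j=2 S=183.7582 intr=0.0000 cont=4.1626 V=4.1626[hold]  S*(2)=-
k=1: j=0 S=98.2602 intr=10.9998 cont=24.1804 V=24.1804[hold]; j=1 S=149.1501 intr=0.0000 cont=9.5687 V=9.5687[hold]  S*(1)=-
k=0: j=0 S=121.0600 intr=0.0000 cont=16.9851 V=16.9851[hold]  S*(0)=-

price = 16.9851
boundary = - - - 64.7339 52.5422 64.7339 52.5422 64.7339
tree:
16.9851
24.1804 9.5687
33.3953 14.7461 4.1626
44.5261 22.1094 7.0874 1.0759
56.7178 32.0441 11.8343 2.0865 0.0000
66.6133 44.5261 19.2463 4.0461 0.0000 0.0000
74.6451 56.7178 30.1417 7.8462 0.0000 0.0000 0.0000
81.1643 66.6133 44.5261 15.2153 0.0000 0.0000 0.0000 0.0000
86.4557 74.6451 56.7178 29.5056 0.0000 0.0000 0.0000 0.0000 0.0000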